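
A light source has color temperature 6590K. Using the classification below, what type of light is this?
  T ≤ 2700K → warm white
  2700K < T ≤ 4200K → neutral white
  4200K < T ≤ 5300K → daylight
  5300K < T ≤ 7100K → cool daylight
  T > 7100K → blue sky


Temperature: 6590K
5300K < 6590K ≤ 7100K → cool daylight
Classification: cool daylight


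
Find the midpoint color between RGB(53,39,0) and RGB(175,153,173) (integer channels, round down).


Midpoint: each channel = ⌊(C₁+C₂)/2⌋
R: ⌊(53+175)/2⌋ = 114
G: ⌊(39+153)/2⌋ = 96
B: ⌊(0+173)/2⌋ = 86
= RGB(114, 96, 86)


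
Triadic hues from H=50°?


Triadic: equally spaced at 120° intervals
H1 = 50°
H2 = (50 + 120) mod 360 = 170°
H3 = (50 + 240) mod 360 = 290°
Triadic = 50°, 170°, 290°


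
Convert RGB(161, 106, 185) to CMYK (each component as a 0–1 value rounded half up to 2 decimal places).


R'=161/255≈0.6314, G'=106/255≈0.4157, B'=185/255≈0.7255
K = 1 - max(R',G',B') = 1 - 185/255 = 70/255 = 0.27450… → 0.27
(1-R'-K)/(1-K) simplifies to (max-R)/max with max = 185:
C = (185-161)/185 = 24/185 = 0.12972… → 0.13
M = (185-106)/185 = 79/185 = 0.42702… → 0.43
Y = (185-185)/185 = 0/185 = 0 → 0.00
= CMYK(0.13, 0.43, 0.00, 0.27)


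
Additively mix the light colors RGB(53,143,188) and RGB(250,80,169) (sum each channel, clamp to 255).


Additive: each channel = min(255, C₁+C₂)
R: 53+250 = 303 → 255
G: 143+80 = 223 → 223
B: 188+169 = 357 → 255
= RGB(255, 223, 255)


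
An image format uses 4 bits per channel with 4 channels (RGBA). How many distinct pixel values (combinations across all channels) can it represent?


Total bits = 4 bits/channel × 4 channels = 16 bits
Distinct pixel values = 2^16
= 65,536 pixel values


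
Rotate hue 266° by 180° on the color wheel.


New hue = (H + rotation) mod 360
New hue = (266 + 180) mod 360
= 446 mod 360
= 86°


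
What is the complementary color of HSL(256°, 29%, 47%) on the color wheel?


Complement = opposite side of color wheel = hue + 180°
H' = (256 + 180) mod 360 = 76°
S and L unchanged.
= HSL(76°, 29%, 47%)


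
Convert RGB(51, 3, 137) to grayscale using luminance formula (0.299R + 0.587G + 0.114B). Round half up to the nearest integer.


Gray = 0.299×R + 0.587×G + 0.114×B
Gray = 0.299×51 + 0.587×3 + 0.114×137
Gray = 15.249 + 1.761 + 15.618
Gray = 32.628 → round half up → 33
Gray = 33


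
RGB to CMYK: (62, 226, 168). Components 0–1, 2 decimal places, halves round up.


R'=62/255≈0.2431, G'=226/255≈0.8863, B'=168/255≈0.6588
K = 1 - max(R',G',B') = 1 - 226/255 = 29/255 = 0.11372… → 0.11
(1-R'-K)/(1-K) simplifies to (max-R)/max with max = 226:
C = (226-62)/226 = 164/226 = 0.72566… → 0.73
M = (226-226)/226 = 0/226 = 0 → 0.00
Y = (226-168)/226 = 58/226 = 0.25663… → 0.26
= CMYK(0.73, 0.00, 0.26, 0.11)


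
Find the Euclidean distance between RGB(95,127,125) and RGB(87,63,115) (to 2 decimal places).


d = √[(R₁-R₂)² + (G₁-G₂)² + (B₁-B₂)²]
d = √[(95-87)² + (127-63)² + (125-115)²]
d = √[64 + 4096 + 100]
d = √4260
d ≈ 65.27


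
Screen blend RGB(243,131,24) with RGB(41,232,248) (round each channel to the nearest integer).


Screen: C = 255 - (255-A)×(255-B)/255, rounded to nearest integer
R: 255 - (255-243)×(255-41)/255 = 255 - 2568/255 ≈ 255 - 10.071 = 244.929 → 245
G: 255 - (255-131)×(255-232)/255 = 255 - 2852/255 ≈ 255 - 11.184 = 243.816 → 244
B: 255 - (255-24)×(255-248)/255 = 255 - 1617/255 ≈ 255 - 6.341 = 248.659 → 249
= RGB(245, 244, 249)


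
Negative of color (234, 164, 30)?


Invert: (255-R, 255-G, 255-B)
R: 255-234 = 21
G: 255-164 = 91
B: 255-30 = 225
= RGB(21, 91, 225)


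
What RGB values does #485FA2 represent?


48 → 72 (R)
5F → 95 (G)
A2 → 162 (B)
= RGB(72, 95, 162)


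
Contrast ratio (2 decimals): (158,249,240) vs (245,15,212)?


Linearize each sRGB channel c=v/255: c/12.92 if c ≤ 0.04045 else ((c+0.055)/1.055)^2.4
L = 0.2126×R_lin + 0.7152×G_lin + 0.0722×B_lin
Color 1 (158,249,240):
  R=158: 158/255≈0.6196 > 0.04045 → ((0.6196+0.055)/1.055)^2.4 ≈ 0.34191
  G=249: 249/255≈0.9765 > 0.04045 → ((0.9765+0.055)/1.055)^2.4 ≈ 0.94731
  B=240: 240/255≈0.9412 > 0.04045 → ((0.9412+0.055)/1.055)^2.4 ≈ 0.87137
  L1 = 0.2126×0.34191 + 0.7152×0.94731 + 0.0722×0.87137 ≈ 0.81312
Color 2 (245,15,212):
  R=245: 245/255≈0.9608 > 0.04045 → ((0.9608+0.055)/1.055)^2.4 ≈ 0.91310
  G=15: 15/255≈0.0588 > 0.04045 → ((0.0588+0.055)/1.055)^2.4 ≈ 0.00478
  B=212: 212/255≈0.8314 > 0.04045 → ((0.8314+0.055)/1.055)^2.4 ≈ 0.65837
  L2 = 0.2126×0.91310 + 0.7152×0.00478 + 0.0722×0.65837 ≈ 0.24508
Lighter = 0.81312, Darker = 0.24508
Ratio = (L_lighter + 0.05) / (L_darker + 0.05)
Ratio = (0.81312 + 0.05) / (0.24508 + 0.05) = 0.86312 / 0.29508 ≈ 2.9251
Ratio ≈ 2.93:1


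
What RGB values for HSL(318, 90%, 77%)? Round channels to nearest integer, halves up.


H=318°, S=0.90, L=0.77
C = (1-|2L-1|)×S = (1-|0.54|)×0.90 = 0.414
H' = H/60 = 318/60 ≈ 5.3000; X = C×(1-|H' mod 2 - 1|) = 0.2898
m = L - C/2 = 0.77 - 0.207 = 0.563
Sector ⌊H'⌋ = 5 → (R',G',B') = (0.414, 0.0, 0.2898)
RGB = ((R'+m)×255, (G'+m)×255, (B'+m)×255) = (249.135, 143.565, 217.464)
Round half up → RGB(249, 144, 217)


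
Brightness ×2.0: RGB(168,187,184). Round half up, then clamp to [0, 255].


Multiply each channel by 2.0, round half up, clamp to [0, 255]
R: 168×2.0 = 336 → clamp → 255
G: 187×2.0 = 374 → clamp → 255
B: 184×2.0 = 368 → clamp → 255
= RGB(255, 255, 255)


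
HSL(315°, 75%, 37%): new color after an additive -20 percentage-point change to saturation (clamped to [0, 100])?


Original S = 75%
Adjustment = -20 percentage points
New S = 75 + (-20) = 55
Clamp to [0, 100] → 55
= HSL(315°, 55%, 37%)


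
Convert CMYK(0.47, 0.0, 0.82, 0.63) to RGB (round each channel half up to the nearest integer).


R = 255 × (1-C) × (1-K) = 255 × 0.53 × 0.37 = 50.0055 → 50
G = 255 × (1-M) × (1-K) = 255 × 1.00 × 0.37 = 94.35 → 94
B = 255 × (1-Y) × (1-K) = 255 × 0.18 × 0.37 = 16.983 → 17
= RGB(50, 94, 17)


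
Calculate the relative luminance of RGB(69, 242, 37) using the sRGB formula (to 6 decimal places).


Linearize each channel (sRGB transfer function): c = v/255; c_lin = c/12.92 if c ≤ 0.04045, else ((c+0.055)/1.055)^2.4
  R: 69/255 ≈ 0.270588 > 0.04045 → ((0.270588+0.055)/1.055)^2.4 ≈ 0.059511
  G: 242/255 ≈ 0.949020 > 0.04045 → ((0.949020+0.055)/1.055)^2.4 ≈ 0.887923
  B: 37/255 ≈ 0.145098 > 0.04045 → ((0.145098+0.055)/1.055)^2.4 ≈ 0.018500
R_lin = 0.059511, G_lin = 0.887923, B_lin = 0.018500
L = 0.2126×R + 0.7152×G + 0.0722×B
L = 0.2126×0.059511 + 0.7152×0.887923 + 0.0722×0.018500
L ≈ 0.649030


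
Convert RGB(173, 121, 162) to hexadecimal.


R = 173 → AD (hex)
G = 121 → 79 (hex)
B = 162 → A2 (hex)
Hex = #AD79A2


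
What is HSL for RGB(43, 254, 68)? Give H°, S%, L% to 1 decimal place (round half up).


Normalize: R'=43/255≈0.1686, G'=254/255≈0.9961, B'=68/255≈0.2667
Max=254/255, Min=43/255, Δ=Max-Min=211/255
L = (Max+Min)/2 = (254+43)/510 = 297/510 = 0.58235… → L = 58.2%
L > 0.5 → S = Δ/(2-Max-Min) = 211/(510-254-43) = 211/213 = 0.99061… → S = 99.1%
(the 1/255 factors cancel in S and H, so raw channel differences can be used)
Max is G' → H = 60 × ((B-R)/Δ + 2) = 60 × ((68-43)/211 + 2)
  25/211 + 2 = 0.1184… + 2 = 2.1184…
  H = 60 × 2.1184… = 127.109…° → H = 127.1°
= HSL(127.1°, 99.1%, 58.2%)


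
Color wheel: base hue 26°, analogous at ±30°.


Base hue: 26°
Left analog: (26 - 30) mod 360 = 356°
Right analog: (26 + 30) mod 360 = 56°
Analogous hues = 356° and 56°


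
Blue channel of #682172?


Color: #682172
R = 68 = 104
G = 21 = 33
B = 72 = 114
Blue = 114


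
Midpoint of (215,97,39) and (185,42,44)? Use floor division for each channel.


Midpoint: each channel = ⌊(C₁+C₂)/2⌋
R: ⌊(215+185)/2⌋ = 200
G: ⌊(97+42)/2⌋ = 69
B: ⌊(39+44)/2⌋ = 41
= RGB(200, 69, 41)


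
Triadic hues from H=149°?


Triadic: equally spaced at 120° intervals
H1 = 149°
H2 = (149 + 120) mod 360 = 269°
H3 = (149 + 240) mod 360 = 29°
Triadic = 149°, 269°, 29°


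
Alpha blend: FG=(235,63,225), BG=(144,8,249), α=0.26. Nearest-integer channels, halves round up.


C = α×F + (1-α)×B, with 1-α = 0.74
R: 0.26×235 + 0.74×144 = 61.10 + 106.56 = 167.66 → 168
G: 0.26×63 + 0.74×8 = 16.38 + 5.92 = 22.30 → 22
B: 0.26×225 + 0.74×249 = 58.50 + 184.26 = 242.76 → 243
= RGB(168, 22, 243)


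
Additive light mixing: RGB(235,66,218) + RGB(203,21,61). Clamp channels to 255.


Additive: each channel = min(255, C₁+C₂)
R: 235+203 = 438 → 255
G: 66+21 = 87 → 87
B: 218+61 = 279 → 255
= RGB(255, 87, 255)


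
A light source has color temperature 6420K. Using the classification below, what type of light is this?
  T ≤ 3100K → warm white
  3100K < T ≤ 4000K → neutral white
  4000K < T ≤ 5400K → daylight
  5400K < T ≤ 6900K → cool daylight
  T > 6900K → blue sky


Temperature: 6420K
5400K < 6420K ≤ 6900K → cool daylight
Classification: cool daylight


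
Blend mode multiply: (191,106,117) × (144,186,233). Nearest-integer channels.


Multiply: C = A×B/255, rounded to nearest integer
R: 191×144/255 = 27504/255 ≈ 107.859 → 108
G: 106×186/255 = 19716/255 ≈ 77.318 → 77
B: 117×233/255 = 27261/255 ≈ 106.906 → 107
= RGB(108, 77, 107)


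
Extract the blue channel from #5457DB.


Color: #5457DB
R = 54 = 84
G = 57 = 87
B = DB = 219
Blue = 219


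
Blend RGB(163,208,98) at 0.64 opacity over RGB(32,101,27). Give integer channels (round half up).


C = α×F + (1-α)×B, with 1-α = 0.36
R: 0.64×163 + 0.36×32 = 104.32 + 11.52 = 115.84 → 116
G: 0.64×208 + 0.36×101 = 133.12 + 36.36 = 169.48 → 169
B: 0.64×98 + 0.36×27 = 62.72 + 9.72 = 72.44 → 72
= RGB(116, 169, 72)


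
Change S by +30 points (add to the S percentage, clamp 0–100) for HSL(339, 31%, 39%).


Original S = 31%
Adjustment = +30 percentage points
New S = 31 + (30) = 61
Clamp to [0, 100] → 61
= HSL(339°, 61%, 39%)


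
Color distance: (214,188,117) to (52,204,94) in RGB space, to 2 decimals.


d = √[(R₁-R₂)² + (G₁-G₂)² + (B₁-B₂)²]
d = √[(214-52)² + (188-204)² + (117-94)²]
d = √[26244 + 256 + 529]
d = √27029
d ≈ 164.40


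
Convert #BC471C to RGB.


BC → 188 (R)
47 → 71 (G)
1C → 28 (B)
= RGB(188, 71, 28)


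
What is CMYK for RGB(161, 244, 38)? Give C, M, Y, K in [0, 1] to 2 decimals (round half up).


R'=161/255≈0.6314, G'=244/255≈0.9569, B'=38/255≈0.1490
K = 1 - max(R',G',B') = 1 - 244/255 = 11/255 = 0.04313… → 0.04
(1-R'-K)/(1-K) simplifies to (max-R)/max with max = 244:
C = (244-161)/244 = 83/244 = 0.34016… → 0.34
M = (244-244)/244 = 0/244 = 0 → 0.00
Y = (244-38)/244 = 206/244 = 0.84426… → 0.84
= CMYK(0.34, 0.00, 0.84, 0.04)


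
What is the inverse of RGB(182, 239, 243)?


Invert: (255-R, 255-G, 255-B)
R: 255-182 = 73
G: 255-239 = 16
B: 255-243 = 12
= RGB(73, 16, 12)


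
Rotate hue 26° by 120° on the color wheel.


New hue = (H + rotation) mod 360
New hue = (26 + 120) mod 360
= 146 mod 360
= 146°


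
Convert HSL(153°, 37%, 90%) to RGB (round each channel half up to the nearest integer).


H=153°, S=0.37, L=0.90
C = (1-|2L-1|)×S = (1-|0.80|)×0.37 = 0.074
H' = H/60 = 153/60 ≈ 2.5500; X = C×(1-|H' mod 2 - 1|) = 0.0407
m = L - C/2 = 0.90 - 0.037 = 0.863
Sector ⌊H'⌋ = 2 → (R',G',B') = (0.0, 0.074, 0.0407)
RGB = ((R'+m)×255, (G'+m)×255, (B'+m)×255) = (220.065, 238.935, 230.4435)
Round half up → RGB(220, 239, 230)


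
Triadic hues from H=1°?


Triadic: equally spaced at 120° intervals
H1 = 1°
H2 = (1 + 120) mod 360 = 121°
H3 = (1 + 240) mod 360 = 241°
Triadic = 1°, 121°, 241°


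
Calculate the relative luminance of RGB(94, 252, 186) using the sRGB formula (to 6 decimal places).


Linearize each channel (sRGB transfer function): c = v/255; c_lin = c/12.92 if c ≤ 0.04045, else ((c+0.055)/1.055)^2.4
  R: 94/255 ≈ 0.368627 > 0.04045 → ((0.368627+0.055)/1.055)^2.4 ≈ 0.111932
  G: 252/255 ≈ 0.988235 > 0.04045 → ((0.988235+0.055)/1.055)^2.4 ≈ 0.973445
  B: 186/255 ≈ 0.729412 > 0.04045 → ((0.729412+0.055)/1.055)^2.4 ≈ 0.491021
R_lin = 0.111932, G_lin = 0.973445, B_lin = 0.491021
L = 0.2126×R + 0.7152×G + 0.0722×B
L = 0.2126×0.111932 + 0.7152×0.973445 + 0.0722×0.491021
L ≈ 0.755457


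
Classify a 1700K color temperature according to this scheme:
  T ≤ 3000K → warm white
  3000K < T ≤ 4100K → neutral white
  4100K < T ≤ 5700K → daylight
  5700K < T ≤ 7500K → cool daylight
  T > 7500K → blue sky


Temperature: 1700K
1700K ≤ 3000K → warm white
Classification: warm white


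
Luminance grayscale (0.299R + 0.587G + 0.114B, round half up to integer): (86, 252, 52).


Gray = 0.299×R + 0.587×G + 0.114×B
Gray = 0.299×86 + 0.587×252 + 0.114×52
Gray = 25.714 + 147.924 + 5.928
Gray = 179.566 → round half up → 180
Gray = 180


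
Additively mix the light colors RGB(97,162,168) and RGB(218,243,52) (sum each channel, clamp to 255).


Additive: each channel = min(255, C₁+C₂)
R: 97+218 = 315 → 255
G: 162+243 = 405 → 255
B: 168+52 = 220 → 220
= RGB(255, 255, 220)


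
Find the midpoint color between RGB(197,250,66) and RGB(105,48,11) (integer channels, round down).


Midpoint: each channel = ⌊(C₁+C₂)/2⌋
R: ⌊(197+105)/2⌋ = 151
G: ⌊(250+48)/2⌋ = 149
B: ⌊(66+11)/2⌋ = 38
= RGB(151, 149, 38)


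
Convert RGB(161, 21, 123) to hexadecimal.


R = 161 → A1 (hex)
G = 21 → 15 (hex)
B = 123 → 7B (hex)
Hex = #A1157B


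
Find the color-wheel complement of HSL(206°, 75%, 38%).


Complement = opposite side of color wheel = hue + 180°
H' = (206 + 180) mod 360 = 26°
S and L unchanged.
= HSL(26°, 75%, 38%)


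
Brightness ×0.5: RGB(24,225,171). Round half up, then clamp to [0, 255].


Multiply each channel by 0.5, round half up, clamp to [0, 255]
R: 24×0.5 = 12
G: 225×0.5 = 112.5 → round → 113
B: 171×0.5 = 85.5 → round → 86
= RGB(12, 113, 86)


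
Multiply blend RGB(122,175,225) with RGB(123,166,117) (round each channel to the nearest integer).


Multiply: C = A×B/255, rounded to nearest integer
R: 122×123/255 = 15006/255 ≈ 58.847 → 59
G: 175×166/255 = 29050/255 ≈ 113.922 → 114
B: 225×117/255 = 26325/255 ≈ 103.235 → 103
= RGB(59, 114, 103)


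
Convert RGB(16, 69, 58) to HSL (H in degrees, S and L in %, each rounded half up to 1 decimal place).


Normalize: R'=16/255≈0.0627, G'=69/255≈0.2706, B'=58/255≈0.2275
Max=69/255, Min=16/255, Δ=Max-Min=53/255
L = (Max+Min)/2 = (69+16)/510 = 85/510 = 0.16666… → L = 16.7%
L ≤ 0.5 → S = Δ/(Max+Min) = 53/(69+16) = 53/85 = 0.62352… → S = 62.4%
(the 1/255 factors cancel in S and H, so raw channel differences can be used)
Max is G' → H = 60 × ((B-R)/Δ + 2) = 60 × ((58-16)/53 + 2)
  42/53 + 2 = 0.7924… + 2 = 2.7924…
  H = 60 × 2.7924… = 167.547…° → H = 167.5°
= HSL(167.5°, 62.4%, 16.7%)


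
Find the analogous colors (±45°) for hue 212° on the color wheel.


Base hue: 212°
Left analog: (212 - 45) mod 360 = 167°
Right analog: (212 + 45) mod 360 = 257°
Analogous hues = 167° and 257°


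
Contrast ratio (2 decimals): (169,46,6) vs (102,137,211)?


Linearize each sRGB channel c=v/255: c/12.92 if c ≤ 0.04045 else ((c+0.055)/1.055)^2.4
L = 0.2126×R_lin + 0.7152×G_lin + 0.0722×B_lin
Color 1 (169,46,6):
  R=169: 169/255≈0.6627 > 0.04045 → ((0.6627+0.055)/1.055)^2.4 ≈ 0.39676
  G=46: 46/255≈0.1804 > 0.04045 → ((0.1804+0.055)/1.055)^2.4 ≈ 0.02732
  B=6: 6/255≈0.0235 ≤ 0.04045 → 0.0235/12.92 ≈ 0.00182
  L1 = 0.2126×0.39676 + 0.7152×0.02732 + 0.0722×0.00182 ≈ 0.10402
Color 2 (102,137,211):
  R=102: 102/255≈0.4000 > 0.04045 → ((0.4000+0.055)/1.055)^2.4 ≈ 0.13287
  G=137: 137/255≈0.5373 > 0.04045 → ((0.5373+0.055)/1.055)^2.4 ≈ 0.25016
  B=211: 211/255≈0.8275 > 0.04045 → ((0.8275+0.055)/1.055)^2.4 ≈ 0.65141
  L2 = 0.2126×0.13287 + 0.7152×0.25016 + 0.0722×0.65141 ≈ 0.25419
Lighter = 0.25419, Darker = 0.10402
Ratio = (L_lighter + 0.05) / (L_darker + 0.05)
Ratio = (0.25419 + 0.05) / (0.10402 + 0.05) = 0.30419 / 0.15402 ≈ 1.9750
Ratio ≈ 1.97:1


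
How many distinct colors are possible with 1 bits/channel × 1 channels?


Total bits = 1 bits/channel × 1 channels = 1 bits
Distinct colors = 2^1
= 2 colors


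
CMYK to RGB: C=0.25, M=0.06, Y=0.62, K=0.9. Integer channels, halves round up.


R = 255 × (1-C) × (1-K) = 255 × 0.75 × 0.10 = 19.125 → 19
G = 255 × (1-M) × (1-K) = 255 × 0.94 × 0.10 = 23.97 → 24
B = 255 × (1-Y) × (1-K) = 255 × 0.38 × 0.10 = 9.69 → 10
= RGB(19, 24, 10)


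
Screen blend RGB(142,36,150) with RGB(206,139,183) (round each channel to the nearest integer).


Screen: C = 255 - (255-A)×(255-B)/255, rounded to nearest integer
R: 255 - (255-142)×(255-206)/255 = 255 - 5537/255 ≈ 255 - 21.714 = 233.286 → 233
G: 255 - (255-36)×(255-139)/255 = 255 - 25404/255 ≈ 255 - 99.624 = 155.376 → 155
B: 255 - (255-150)×(255-183)/255 = 255 - 7560/255 ≈ 255 - 29.647 = 225.353 → 225
= RGB(233, 155, 225)


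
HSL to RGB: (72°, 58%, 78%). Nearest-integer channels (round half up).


H=72°, S=0.58, L=0.78
C = (1-|2L-1|)×S = (1-|0.56|)×0.58 = 0.2552
H' = H/60 = 72/60 ≈ 1.2000; X = C×(1-|H' mod 2 - 1|) = 0.20416
m = L - C/2 = 0.78 - 0.1276 = 0.6524
Sector ⌊H'⌋ = 1 → (R',G',B') = (0.20416, 0.2552, 0.0)
RGB = ((R'+m)×255, (G'+m)×255, (B'+m)×255) = (218.4228, 231.438, 166.362)
Round half up → RGB(218, 231, 166)


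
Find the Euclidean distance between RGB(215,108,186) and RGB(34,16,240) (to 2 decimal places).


d = √[(R₁-R₂)² + (G₁-G₂)² + (B₁-B₂)²]
d = √[(215-34)² + (108-16)² + (186-240)²]
d = √[32761 + 8464 + 2916]
d = √44141
d ≈ 210.10


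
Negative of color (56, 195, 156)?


Invert: (255-R, 255-G, 255-B)
R: 255-56 = 199
G: 255-195 = 60
B: 255-156 = 99
= RGB(199, 60, 99)


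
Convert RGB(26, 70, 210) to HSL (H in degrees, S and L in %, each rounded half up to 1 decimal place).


Normalize: R'=26/255≈0.1020, G'=70/255≈0.2745, B'=210/255≈0.8235
Max=210/255, Min=26/255, Δ=Max-Min=184/255
L = (Max+Min)/2 = (210+26)/510 = 236/510 = 0.46274… → L = 46.3%
L ≤ 0.5 → S = Δ/(Max+Min) = 184/(210+26) = 184/236 = 0.77966… → S = 78.0%
(the 1/255 factors cancel in S and H, so raw channel differences can be used)
Max is B' → H = 60 × ((R-G)/Δ + 4) = 60 × ((26-70)/184 + 4)
  -44/184 + 4 = -0.2391… + 4 = 3.7608…
  H = 60 × 3.7608… = 225.652…° → H = 225.7°
= HSL(225.7°, 78.0%, 46.3%)


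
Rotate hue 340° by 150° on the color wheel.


New hue = (H + rotation) mod 360
New hue = (340 + 150) mod 360
= 490 mod 360
= 130°


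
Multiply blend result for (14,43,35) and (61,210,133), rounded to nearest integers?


Multiply: C = A×B/255, rounded to nearest integer
R: 14×61/255 = 854/255 ≈ 3.349 → 3
G: 43×210/255 = 9030/255 ≈ 35.412 → 35
B: 35×133/255 = 4655/255 ≈ 18.255 → 18
= RGB(3, 35, 18)


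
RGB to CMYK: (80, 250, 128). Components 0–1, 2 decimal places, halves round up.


R'=80/255≈0.3137, G'=250/255≈0.9804, B'=128/255≈0.5020
K = 1 - max(R',G',B') = 1 - 250/255 = 5/255 = 0.01960… → 0.02
(1-R'-K)/(1-K) simplifies to (max-R)/max with max = 250:
C = (250-80)/250 = 170/250 = 0.68 → 0.68
M = (250-250)/250 = 0/250 = 0 → 0.00
Y = (250-128)/250 = 122/250 = 0.488 → 0.49
= CMYK(0.68, 0.00, 0.49, 0.02)


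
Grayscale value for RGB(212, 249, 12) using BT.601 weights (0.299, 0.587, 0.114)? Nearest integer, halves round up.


Gray = 0.299×R + 0.587×G + 0.114×B
Gray = 0.299×212 + 0.587×249 + 0.114×12
Gray = 63.388 + 146.163 + 1.368
Gray = 210.919 → round half up → 211
Gray = 211


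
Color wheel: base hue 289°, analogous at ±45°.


Base hue: 289°
Left analog: (289 - 45) mod 360 = 244°
Right analog: (289 + 45) mod 360 = 334°
Analogous hues = 244° and 334°


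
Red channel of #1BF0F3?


Color: #1BF0F3
R = 1B = 27
G = F0 = 240
B = F3 = 243
Red = 27


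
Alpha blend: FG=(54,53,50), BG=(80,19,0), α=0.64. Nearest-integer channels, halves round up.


C = α×F + (1-α)×B, with 1-α = 0.36
R: 0.64×54 + 0.36×80 = 34.56 + 28.80 = 63.36 → 63
G: 0.64×53 + 0.36×19 = 33.92 + 6.84 = 40.76 → 41
B: 0.64×50 + 0.36×0 = 32.00 + 0.00 = 32.00 → 32
= RGB(63, 41, 32)


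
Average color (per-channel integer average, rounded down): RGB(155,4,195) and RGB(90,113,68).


Midpoint: each channel = ⌊(C₁+C₂)/2⌋
R: ⌊(155+90)/2⌋ = 122
G: ⌊(4+113)/2⌋ = 58
B: ⌊(195+68)/2⌋ = 131
= RGB(122, 58, 131)


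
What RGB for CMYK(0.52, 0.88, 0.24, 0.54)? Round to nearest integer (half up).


R = 255 × (1-C) × (1-K) = 255 × 0.48 × 0.46 = 56.304 → 56
G = 255 × (1-M) × (1-K) = 255 × 0.12 × 0.46 = 14.076 → 14
B = 255 × (1-Y) × (1-K) = 255 × 0.76 × 0.46 = 89.148 → 89
= RGB(56, 14, 89)


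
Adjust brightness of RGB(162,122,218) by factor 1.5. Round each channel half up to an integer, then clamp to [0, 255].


Multiply each channel by 1.5, round half up, clamp to [0, 255]
R: 162×1.5 = 243
G: 122×1.5 = 183
B: 218×1.5 = 327 → clamp → 255
= RGB(243, 183, 255)


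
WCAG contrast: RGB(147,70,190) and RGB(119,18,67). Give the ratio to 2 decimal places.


Linearize each sRGB channel c=v/255: c/12.92 if c ≤ 0.04045 else ((c+0.055)/1.055)^2.4
L = 0.2126×R_lin + 0.7152×G_lin + 0.0722×B_lin
Color 1 (147,70,190):
  R=147: 147/255≈0.5765 > 0.04045 → ((0.5765+0.055)/1.055)^2.4 ≈ 0.29177
  G=70: 70/255≈0.2745 > 0.04045 → ((0.2745+0.055)/1.055)^2.4 ≈ 0.06125
  B=190: 190/255≈0.7451 > 0.04045 → ((0.7451+0.055)/1.055)^2.4 ≈ 0.51492
  L1 = 0.2126×0.29177 + 0.7152×0.06125 + 0.0722×0.51492 ≈ 0.14301
Color 2 (119,18,67):
  R=119: 119/255≈0.4667 > 0.04045 → ((0.4667+0.055)/1.055)^2.4 ≈ 0.18447
  G=18: 18/255≈0.0706 > 0.04045 → ((0.0706+0.055)/1.055)^2.4 ≈ 0.00605
  B=67: 67/255≈0.2627 > 0.04045 → ((0.2627+0.055)/1.055)^2.4 ≈ 0.05613
  L2 = 0.2126×0.18447 + 0.7152×0.00605 + 0.0722×0.05613 ≈ 0.04760
Lighter = 0.14301, Darker = 0.04760
Ratio = (L_lighter + 0.05) / (L_darker + 0.05)
Ratio = (0.14301 + 0.05) / (0.04760 + 0.05) = 0.19301 / 0.09760 ≈ 1.9776
Ratio ≈ 1.98:1


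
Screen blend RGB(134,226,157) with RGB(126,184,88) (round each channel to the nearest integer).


Screen: C = 255 - (255-A)×(255-B)/255, rounded to nearest integer
R: 255 - (255-134)×(255-126)/255 = 255 - 15609/255 ≈ 255 - 61.212 = 193.788 → 194
G: 255 - (255-226)×(255-184)/255 = 255 - 2059/255 ≈ 255 - 8.075 = 246.925 → 247
B: 255 - (255-157)×(255-88)/255 = 255 - 16366/255 ≈ 255 - 64.180 = 190.820 → 191
= RGB(194, 247, 191)


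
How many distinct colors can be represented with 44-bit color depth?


Colors = 2^bits = 2^44
= 17,592,186,044,416 colors


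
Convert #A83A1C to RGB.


A8 → 168 (R)
3A → 58 (G)
1C → 28 (B)
= RGB(168, 58, 28)


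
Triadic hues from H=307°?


Triadic: equally spaced at 120° intervals
H1 = 307°
H2 = (307 + 120) mod 360 = 67°
H3 = (307 + 240) mod 360 = 187°
Triadic = 307°, 67°, 187°


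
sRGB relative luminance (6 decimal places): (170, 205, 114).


Linearize each channel (sRGB transfer function): c = v/255; c_lin = c/12.92 if c ≤ 0.04045, else ((c+0.055)/1.055)^2.4
  R: 170/255 ≈ 0.666667 > 0.04045 → ((0.666667+0.055)/1.055)^2.4 ≈ 0.401978
  G: 205/255 ≈ 0.803922 > 0.04045 → ((0.803922+0.055)/1.055)^2.4 ≈ 0.610496
  B: 114/255 ≈ 0.447059 > 0.04045 → ((0.447059+0.055)/1.055)^2.4 ≈ 0.168269
R_lin = 0.401978, G_lin = 0.610496, B_lin = 0.168269
L = 0.2126×R + 0.7152×G + 0.0722×B
L = 0.2126×0.401978 + 0.7152×0.610496 + 0.0722×0.168269
L ≈ 0.534236


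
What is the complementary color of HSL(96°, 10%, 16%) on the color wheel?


Complement = opposite side of color wheel = hue + 180°
H' = (96 + 180) mod 360 = 276°
S and L unchanged.
= HSL(276°, 10%, 16%)


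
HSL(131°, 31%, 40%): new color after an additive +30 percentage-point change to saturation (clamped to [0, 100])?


Original S = 31%
Adjustment = +30 percentage points
New S = 31 + (30) = 61
Clamp to [0, 100] → 61
= HSL(131°, 61%, 40%)


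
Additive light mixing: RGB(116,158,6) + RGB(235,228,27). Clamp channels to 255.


Additive: each channel = min(255, C₁+C₂)
R: 116+235 = 351 → 255
G: 158+228 = 386 → 255
B: 6+27 = 33 → 33
= RGB(255, 255, 33)


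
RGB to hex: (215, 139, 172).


R = 215 → D7 (hex)
G = 139 → 8B (hex)
B = 172 → AC (hex)
Hex = #D78BAC


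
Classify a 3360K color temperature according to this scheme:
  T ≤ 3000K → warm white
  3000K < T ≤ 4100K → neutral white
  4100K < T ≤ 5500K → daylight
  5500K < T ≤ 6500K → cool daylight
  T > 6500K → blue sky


Temperature: 3360K
3000K < 3360K ≤ 4100K → neutral white
Classification: neutral white


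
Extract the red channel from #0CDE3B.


Color: #0CDE3B
R = 0C = 12
G = DE = 222
B = 3B = 59
Red = 12


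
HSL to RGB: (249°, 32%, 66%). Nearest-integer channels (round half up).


H=249°, S=0.32, L=0.66
C = (1-|2L-1|)×S = (1-|0.32|)×0.32 = 0.2176
H' = H/60 = 249/60 ≈ 4.1500; X = C×(1-|H' mod 2 - 1|) = 0.03264
m = L - C/2 = 0.66 - 0.1088 = 0.5512
Sector ⌊H'⌋ = 4 → (R',G',B') = (0.03264, 0.0, 0.2176)
RGB = ((R'+m)×255, (G'+m)×255, (B'+m)×255) = (148.8792, 140.556, 196.044)
Round half up → RGB(149, 141, 196)


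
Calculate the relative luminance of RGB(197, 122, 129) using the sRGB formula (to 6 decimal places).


Linearize each channel (sRGB transfer function): c = v/255; c_lin = c/12.92 if c ≤ 0.04045, else ((c+0.055)/1.055)^2.4
  R: 197/255 ≈ 0.772549 > 0.04045 → ((0.772549+0.055)/1.055)^2.4 ≈ 0.558340
  G: 122/255 ≈ 0.478431 > 0.04045 → ((0.478431+0.055)/1.055)^2.4 ≈ 0.194618
  B: 129/255 ≈ 0.505882 > 0.04045 → ((0.505882+0.055)/1.055)^2.4 ≈ 0.219526
R_lin = 0.558340, G_lin = 0.194618, B_lin = 0.219526
L = 0.2126×R + 0.7152×G + 0.0722×B
L = 0.2126×0.558340 + 0.7152×0.194618 + 0.0722×0.219526
L ≈ 0.273744


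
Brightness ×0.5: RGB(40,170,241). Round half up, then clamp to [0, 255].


Multiply each channel by 0.5, round half up, clamp to [0, 255]
R: 40×0.5 = 20
G: 170×0.5 = 85
B: 241×0.5 = 120.5 → round → 121
= RGB(20, 85, 121)


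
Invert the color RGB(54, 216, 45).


Invert: (255-R, 255-G, 255-B)
R: 255-54 = 201
G: 255-216 = 39
B: 255-45 = 210
= RGB(201, 39, 210)


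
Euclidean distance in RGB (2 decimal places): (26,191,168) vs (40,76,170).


d = √[(R₁-R₂)² + (G₁-G₂)² + (B₁-B₂)²]
d = √[(26-40)² + (191-76)² + (168-170)²]
d = √[196 + 13225 + 4]
d = √13425
d ≈ 115.87


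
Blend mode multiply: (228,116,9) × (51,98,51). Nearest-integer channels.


Multiply: C = A×B/255, rounded to nearest integer
R: 228×51/255 = 11628/255 ≈ 45.600 → 46
G: 116×98/255 = 11368/255 ≈ 44.580 → 45
B: 9×51/255 = 459/255 ≈ 1.800 → 2
= RGB(46, 45, 2)


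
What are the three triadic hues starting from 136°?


Triadic: equally spaced at 120° intervals
H1 = 136°
H2 = (136 + 120) mod 360 = 256°
H3 = (136 + 240) mod 360 = 16°
Triadic = 136°, 256°, 16°


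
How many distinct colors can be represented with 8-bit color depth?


Colors = 2^bits = 2^8
= 256 colors


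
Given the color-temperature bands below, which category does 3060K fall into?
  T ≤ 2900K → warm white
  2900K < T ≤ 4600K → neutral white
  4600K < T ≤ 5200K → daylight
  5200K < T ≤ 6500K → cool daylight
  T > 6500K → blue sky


Temperature: 3060K
2900K < 3060K ≤ 4600K → neutral white
Classification: neutral white


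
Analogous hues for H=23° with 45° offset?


Base hue: 23°
Left analog: (23 - 45) mod 360 = 338°
Right analog: (23 + 45) mod 360 = 68°
Analogous hues = 338° and 68°


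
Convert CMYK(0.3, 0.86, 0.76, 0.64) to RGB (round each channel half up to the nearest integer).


R = 255 × (1-C) × (1-K) = 255 × 0.70 × 0.36 = 64.26 → 64
G = 255 × (1-M) × (1-K) = 255 × 0.14 × 0.36 = 12.852 → 13
B = 255 × (1-Y) × (1-K) = 255 × 0.24 × 0.36 = 22.032 → 22
= RGB(64, 13, 22)


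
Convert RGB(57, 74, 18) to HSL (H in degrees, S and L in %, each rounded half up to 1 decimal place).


Normalize: R'=57/255≈0.2235, G'=74/255≈0.2902, B'=18/255≈0.0706
Max=74/255, Min=18/255, Δ=Max-Min=56/255
L = (Max+Min)/2 = (74+18)/510 = 92/510 = 0.18039… → L = 18.0%
L ≤ 0.5 → S = Δ/(Max+Min) = 56/(74+18) = 56/92 = 0.60869… → S = 60.9%
(the 1/255 factors cancel in S and H, so raw channel differences can be used)
Max is G' → H = 60 × ((B-R)/Δ + 2) = 60 × ((18-57)/56 + 2)
  -39/56 + 2 = -0.6964… + 2 = 1.3035…
  H = 60 × 1.3035… = 78.214…° → H = 78.2°
= HSL(78.2°, 60.9%, 18.0%)


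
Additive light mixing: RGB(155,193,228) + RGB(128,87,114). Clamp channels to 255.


Additive: each channel = min(255, C₁+C₂)
R: 155+128 = 283 → 255
G: 193+87 = 280 → 255
B: 228+114 = 342 → 255
= RGB(255, 255, 255)


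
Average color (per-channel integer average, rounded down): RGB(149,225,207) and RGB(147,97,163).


Midpoint: each channel = ⌊(C₁+C₂)/2⌋
R: ⌊(149+147)/2⌋ = 148
G: ⌊(225+97)/2⌋ = 161
B: ⌊(207+163)/2⌋ = 185
= RGB(148, 161, 185)


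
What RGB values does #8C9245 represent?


8C → 140 (R)
92 → 146 (G)
45 → 69 (B)
= RGB(140, 146, 69)


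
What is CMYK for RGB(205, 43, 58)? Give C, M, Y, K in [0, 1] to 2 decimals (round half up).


R'=205/255≈0.8039, G'=43/255≈0.1686, B'=58/255≈0.2275
K = 1 - max(R',G',B') = 1 - 205/255 = 50/255 = 0.19607… → 0.20
(1-R'-K)/(1-K) simplifies to (max-R)/max with max = 205:
C = (205-205)/205 = 0/205 = 0 → 0.00
M = (205-43)/205 = 162/205 = 0.79024… → 0.79
Y = (205-58)/205 = 147/205 = 0.71707… → 0.72
= CMYK(0.00, 0.79, 0.72, 0.20)


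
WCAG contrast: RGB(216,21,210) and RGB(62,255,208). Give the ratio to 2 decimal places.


Linearize each sRGB channel c=v/255: c/12.92 if c ≤ 0.04045 else ((c+0.055)/1.055)^2.4
L = 0.2126×R_lin + 0.7152×G_lin + 0.0722×B_lin
Color 1 (216,21,210):
  R=216: 216/255≈0.8471 > 0.04045 → ((0.8471+0.055)/1.055)^2.4 ≈ 0.68669
  G=21: 21/255≈0.0824 > 0.04045 → ((0.0824+0.055)/1.055)^2.4 ≈ 0.00750
  B=210: 210/255≈0.8235 > 0.04045 → ((0.8235+0.055)/1.055)^2.4 ≈ 0.64448
  L1 = 0.2126×0.68669 + 0.7152×0.00750 + 0.0722×0.64448 ≈ 0.19788
Color 2 (62,255,208):
  R=62: 62/255≈0.2431 > 0.04045 → ((0.2431+0.055)/1.055)^2.4 ≈ 0.04817
  G=255: 255/255≈1.0000 > 0.04045 → ((1.0000+0.055)/1.055)^2.4 ≈ 1.00000
  B=208: 208/255≈0.8157 > 0.04045 → ((0.8157+0.055)/1.055)^2.4 ≈ 0.63076
  L2 = 0.2126×0.04817 + 0.7152×1.00000 + 0.0722×0.63076 ≈ 0.77098
Lighter = 0.77098, Darker = 0.19788
Ratio = (L_lighter + 0.05) / (L_darker + 0.05)
Ratio = (0.77098 + 0.05) / (0.19788 + 0.05) = 0.82098 / 0.24788 ≈ 3.3120
Ratio ≈ 3.31:1


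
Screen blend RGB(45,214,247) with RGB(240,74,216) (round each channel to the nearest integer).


Screen: C = 255 - (255-A)×(255-B)/255, rounded to nearest integer
R: 255 - (255-45)×(255-240)/255 = 255 - 3150/255 ≈ 255 - 12.353 = 242.647 → 243
G: 255 - (255-214)×(255-74)/255 = 255 - 7421/255 ≈ 255 - 29.102 = 225.898 → 226
B: 255 - (255-247)×(255-216)/255 = 255 - 312/255 ≈ 255 - 1.224 = 253.776 → 254
= RGB(243, 226, 254)


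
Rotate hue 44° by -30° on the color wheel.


New hue = (H + rotation) mod 360
New hue = (44 -30) mod 360
= 14 mod 360
= 14°


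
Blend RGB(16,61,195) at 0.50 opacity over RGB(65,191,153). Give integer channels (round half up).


C = α×F + (1-α)×B, with 1-α = 0.50
R: 0.50×16 + 0.50×65 = 8.00 + 32.50 = 40.50 → 41
G: 0.50×61 + 0.50×191 = 30.50 + 95.50 = 126.00 → 126
B: 0.50×195 + 0.50×153 = 97.50 + 76.50 = 174.00 → 174
= RGB(41, 126, 174)


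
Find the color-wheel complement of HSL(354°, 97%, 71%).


Complement = opposite side of color wheel = hue + 180°
H' = (354 + 180) mod 360 = 174°
S and L unchanged.
= HSL(174°, 97%, 71%)


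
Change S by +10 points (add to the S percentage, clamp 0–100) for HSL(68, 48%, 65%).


Original S = 48%
Adjustment = +10 percentage points
New S = 48 + (10) = 58
Clamp to [0, 100] → 58
= HSL(68°, 58%, 65%)


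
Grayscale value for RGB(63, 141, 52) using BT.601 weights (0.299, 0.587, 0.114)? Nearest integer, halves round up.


Gray = 0.299×R + 0.587×G + 0.114×B
Gray = 0.299×63 + 0.587×141 + 0.114×52
Gray = 18.837 + 82.767 + 5.928
Gray = 107.532 → round half up → 108
Gray = 108


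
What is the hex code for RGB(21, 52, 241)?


R = 21 → 15 (hex)
G = 52 → 34 (hex)
B = 241 → F1 (hex)
Hex = #1534F1


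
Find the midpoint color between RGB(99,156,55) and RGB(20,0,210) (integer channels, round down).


Midpoint: each channel = ⌊(C₁+C₂)/2⌋
R: ⌊(99+20)/2⌋ = 59
G: ⌊(156+0)/2⌋ = 78
B: ⌊(55+210)/2⌋ = 132
= RGB(59, 78, 132)


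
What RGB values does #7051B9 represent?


70 → 112 (R)
51 → 81 (G)
B9 → 185 (B)
= RGB(112, 81, 185)


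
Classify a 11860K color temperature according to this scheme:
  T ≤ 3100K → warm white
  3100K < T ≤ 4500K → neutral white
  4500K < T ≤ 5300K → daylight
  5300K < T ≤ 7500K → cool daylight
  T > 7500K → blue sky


Temperature: 11860K
11860K > 7500K → blue sky
Classification: blue sky


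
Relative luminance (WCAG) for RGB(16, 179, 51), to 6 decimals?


Linearize each channel (sRGB transfer function): c = v/255; c_lin = c/12.92 if c ≤ 0.04045, else ((c+0.055)/1.055)^2.4
  R: 16/255 ≈ 0.062745 > 0.04045 → ((0.062745+0.055)/1.055)^2.4 ≈ 0.005182
  G: 179/255 ≈ 0.701961 > 0.04045 → ((0.701961+0.055)/1.055)^2.4 ≈ 0.450786
  B: 51/255 ≈ 0.200000 > 0.04045 → ((0.200000+0.055)/1.055)^2.4 ≈ 0.033105
R_lin = 0.005182, G_lin = 0.450786, B_lin = 0.033105
L = 0.2126×R + 0.7152×G + 0.0722×B
L = 0.2126×0.005182 + 0.7152×0.450786 + 0.0722×0.033105
L ≈ 0.325894


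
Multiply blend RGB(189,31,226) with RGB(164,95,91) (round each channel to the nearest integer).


Multiply: C = A×B/255, rounded to nearest integer
R: 189×164/255 = 30996/255 ≈ 121.553 → 122
G: 31×95/255 = 2945/255 ≈ 11.549 → 12
B: 226×91/255 = 20566/255 ≈ 80.651 → 81
= RGB(122, 12, 81)


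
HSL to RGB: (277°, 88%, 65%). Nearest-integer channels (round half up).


H=277°, S=0.88, L=0.65
C = (1-|2L-1|)×S = (1-|0.30|)×0.88 = 0.616
H' = H/60 = 277/60 ≈ 4.6167; X = C×(1-|H' mod 2 - 1|) ≈ 0.3799
m = L - C/2 = 0.65 - 0.308 = 0.342
Sector ⌊H'⌋ = 4 → (R',G',B') = (≈0.3799, 0.0, 0.616)
RGB = ((R'+m)×255, (G'+m)×255, (B'+m)×255) = (184.076, 87.21, 244.29)
Round half up → RGB(184, 87, 244)


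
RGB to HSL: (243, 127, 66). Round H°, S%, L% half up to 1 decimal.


Normalize: R'=243/255≈0.9529, G'=127/255≈0.4980, B'=66/255≈0.2588
Max=243/255, Min=66/255, Δ=Max-Min=177/255
L = (Max+Min)/2 = (243+66)/510 = 309/510 = 0.60588… → L = 60.6%
L > 0.5 → S = Δ/(2-Max-Min) = 177/(510-243-66) = 177/201 = 0.88059… → S = 88.1%
(the 1/255 factors cancel in S and H, so raw channel differences can be used)
Max is R' → H = 60 × (((G-B)/Δ) mod 6) = 60 × (((127-66)/177) mod 6)
  61/177 = 0.3446…
  H = 60 × 0.3446… = 20.677…° → H = 20.7°
= HSL(20.7°, 88.1%, 60.6%)


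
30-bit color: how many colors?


Colors = 2^bits = 2^30
= 1,073,741,824 colors


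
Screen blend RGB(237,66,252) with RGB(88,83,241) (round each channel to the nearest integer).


Screen: C = 255 - (255-A)×(255-B)/255, rounded to nearest integer
R: 255 - (255-237)×(255-88)/255 = 255 - 3006/255 ≈ 255 - 11.788 = 243.212 → 243
G: 255 - (255-66)×(255-83)/255 = 255 - 32508/255 ≈ 255 - 127.482 = 127.518 → 128
B: 255 - (255-252)×(255-241)/255 = 255 - 42/255 ≈ 255 - 0.165 = 254.835 → 255
= RGB(243, 128, 255)


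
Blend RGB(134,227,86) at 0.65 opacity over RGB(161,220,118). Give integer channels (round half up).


C = α×F + (1-α)×B, with 1-α = 0.35
R: 0.65×134 + 0.35×161 = 87.10 + 56.35 = 143.45 → 143
G: 0.65×227 + 0.35×220 = 147.55 + 77.00 = 224.55 → 225
B: 0.65×86 + 0.35×118 = 55.90 + 41.30 = 97.20 → 97
= RGB(143, 225, 97)


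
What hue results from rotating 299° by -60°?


New hue = (H + rotation) mod 360
New hue = (299 -60) mod 360
= 239 mod 360
= 239°


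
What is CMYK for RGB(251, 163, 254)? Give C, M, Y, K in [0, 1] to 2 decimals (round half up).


R'=251/255≈0.9843, G'=163/255≈0.6392, B'=254/255≈0.9961
K = 1 - max(R',G',B') = 1 - 254/255 = 1/255 = 0.00392… → 0.00
(1-R'-K)/(1-K) simplifies to (max-R)/max with max = 254:
C = (254-251)/254 = 3/254 = 0.01181… → 0.01
M = (254-163)/254 = 91/254 = 0.35826… → 0.36
Y = (254-254)/254 = 0/254 = 0 → 0.00
= CMYK(0.01, 0.36, 0.00, 0.00)


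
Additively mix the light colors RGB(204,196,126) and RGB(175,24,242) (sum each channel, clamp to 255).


Additive: each channel = min(255, C₁+C₂)
R: 204+175 = 379 → 255
G: 196+24 = 220 → 220
B: 126+242 = 368 → 255
= RGB(255, 220, 255)


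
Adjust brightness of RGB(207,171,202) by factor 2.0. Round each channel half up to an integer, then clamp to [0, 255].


Multiply each channel by 2.0, round half up, clamp to [0, 255]
R: 207×2.0 = 414 → clamp → 255
G: 171×2.0 = 342 → clamp → 255
B: 202×2.0 = 404 → clamp → 255
= RGB(255, 255, 255)


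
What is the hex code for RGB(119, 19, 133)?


R = 119 → 77 (hex)
G = 19 → 13 (hex)
B = 133 → 85 (hex)
Hex = #771385


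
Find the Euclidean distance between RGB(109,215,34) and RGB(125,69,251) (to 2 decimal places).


d = √[(R₁-R₂)² + (G₁-G₂)² + (B₁-B₂)²]
d = √[(109-125)² + (215-69)² + (34-251)²]
d = √[256 + 21316 + 47089]
d = √68661
d ≈ 262.03


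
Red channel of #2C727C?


Color: #2C727C
R = 2C = 44
G = 72 = 114
B = 7C = 124
Red = 44


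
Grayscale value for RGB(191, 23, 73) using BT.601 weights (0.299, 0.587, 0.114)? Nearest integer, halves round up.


Gray = 0.299×R + 0.587×G + 0.114×B
Gray = 0.299×191 + 0.587×23 + 0.114×73
Gray = 57.109 + 13.501 + 8.322
Gray = 78.932 → round half up → 79
Gray = 79


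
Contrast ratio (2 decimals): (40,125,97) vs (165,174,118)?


Linearize each sRGB channel c=v/255: c/12.92 if c ≤ 0.04045 else ((c+0.055)/1.055)^2.4
L = 0.2126×R_lin + 0.7152×G_lin + 0.0722×B_lin
Color 1 (40,125,97):
  R=40: 40/255≈0.1569 > 0.04045 → ((0.1569+0.055)/1.055)^2.4 ≈ 0.02122
  G=125: 125/255≈0.4902 > 0.04045 → ((0.4902+0.055)/1.055)^2.4 ≈ 0.20508
  B=97: 97/255≈0.3804 > 0.04045 → ((0.3804+0.055)/1.055)^2.4 ≈ 0.11954
  L1 = 0.2126×0.02122 + 0.7152×0.20508 + 0.0722×0.11954 ≈ 0.15981
Color 2 (165,174,118):
  R=165: 165/255≈0.6471 > 0.04045 → ((0.6471+0.055)/1.055)^2.4 ≈ 0.37626
  G=174: 174/255≈0.6824 > 0.04045 → ((0.6824+0.055)/1.055)^2.4 ≈ 0.42327
  B=118: 118/255≈0.4627 > 0.04045 → ((0.4627+0.055)/1.055)^2.4 ≈ 0.18116
  L2 = 0.2126×0.37626 + 0.7152×0.42327 + 0.0722×0.18116 ≈ 0.39579
Lighter = 0.39579, Darker = 0.15981
Ratio = (L_lighter + 0.05) / (L_darker + 0.05)
Ratio = (0.39579 + 0.05) / (0.15981 + 0.05) = 0.44579 / 0.20981 ≈ 2.1247
Ratio ≈ 2.12:1


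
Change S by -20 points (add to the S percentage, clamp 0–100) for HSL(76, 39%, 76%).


Original S = 39%
Adjustment = -20 percentage points
New S = 39 + (-20) = 19
Clamp to [0, 100] → 19
= HSL(76°, 19%, 76%)


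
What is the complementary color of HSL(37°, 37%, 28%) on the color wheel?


Complement = opposite side of color wheel = hue + 180°
H' = (37 + 180) mod 360 = 217°
S and L unchanged.
= HSL(217°, 37%, 28%)


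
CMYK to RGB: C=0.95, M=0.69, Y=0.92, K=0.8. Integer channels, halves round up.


R = 255 × (1-C) × (1-K) = 255 × 0.05 × 0.20 = 2.55 → 3
G = 255 × (1-M) × (1-K) = 255 × 0.31 × 0.20 = 15.81 → 16
B = 255 × (1-Y) × (1-K) = 255 × 0.08 × 0.20 = 4.08 → 4
= RGB(3, 16, 4)
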